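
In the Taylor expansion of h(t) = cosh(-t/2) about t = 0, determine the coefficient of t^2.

Compute the successive derivatives at the expansion point and divide by k!.

1/8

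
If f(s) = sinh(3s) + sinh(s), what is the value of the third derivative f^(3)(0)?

Combine the two series term by term.
The coefficient of s^3 in the expansion is 14/3, so f′′′(0) = 3! * (14/3) = 28.

28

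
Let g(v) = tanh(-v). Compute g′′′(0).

From the series, [v^3] g = 1/3; multiply by 3! = 6 to get 2.

2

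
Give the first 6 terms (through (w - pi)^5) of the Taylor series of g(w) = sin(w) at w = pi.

[(w - pi)^0] = 0;  [(w - pi)^1] = -1;  [(w - pi)^2] = 0;  [(w - pi)^3] = 1/6;  [(w - pi)^4] = 0;  [(w - pi)^5] = -1/120.

-(w - pi)^5/120 + (w - pi)^3/6 - (w - pi)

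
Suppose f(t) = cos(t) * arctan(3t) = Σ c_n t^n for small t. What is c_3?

Take the Cauchy product of the two expansions.
[t^0] = 0;  [t^1] = 3;  [t^2] = 0;  [t^3] = -21/2.

-21/2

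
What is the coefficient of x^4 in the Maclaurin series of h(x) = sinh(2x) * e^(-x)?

-5/3

Expand each factor separately, then convolve coefficients.
h(0) = 0
h′(0) = 2
h′′(0) = -4
h′′′(0) = 14
h^(4)(0) = -40
Dividing each by k! gives the coefficients c_0, ..., c_4.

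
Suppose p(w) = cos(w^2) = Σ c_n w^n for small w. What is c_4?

Use the known series and substitute for the argument.
p(0) = 1
p′(0) = 0
p′′(0) = 0
p′′′(0) = 0
p^(4)(0) = -12
So c_4 = p^(4)(0)/4! = -1/2.

-1/2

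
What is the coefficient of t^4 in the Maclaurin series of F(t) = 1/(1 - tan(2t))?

Plug the Maclaurin series of the inner function into that of the outer and collect terms.
F(0) = 1
F′(0) = 2
F′′(0) = 8
F′′′(0) = 64
F^(4)(0) = 640

80/3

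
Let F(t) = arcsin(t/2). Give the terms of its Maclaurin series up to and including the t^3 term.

t^3/48 + t/2

F(0) = 0
F′(0) = 1/2
F′′(0) = 0
F′′′(0) = 1/8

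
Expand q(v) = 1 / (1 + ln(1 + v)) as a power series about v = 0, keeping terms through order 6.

3289*v^6/360 - 347*v^5/60 + 11*v^4/3 - 7*v^3/3 + 3*v^2/2 - v + 1

Write 1/(1+u) = 1 - u + u^2 - u^3 + ... and substitute the series for u.
q(0) = 1
q′(0) = -1
q′′(0) = 3
q′′′(0) = -14
q^(4)(0) = 88
q^(5)(0) = -694
q^(6)(0) = 6578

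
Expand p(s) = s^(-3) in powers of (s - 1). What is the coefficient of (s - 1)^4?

Differentiate repeatedly and evaluate at the center.
p(1) = 1
p′(1) = -3
p′′(1) = 12
p′′′(1) = -60
p^(4)(1) = 360

15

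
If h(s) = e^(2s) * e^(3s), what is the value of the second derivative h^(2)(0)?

25

Take the Cauchy product of the two expansions.
The coefficient of s^2 in the expansion is 25/2, so h′′(0) = 2! * (25/2) = 25.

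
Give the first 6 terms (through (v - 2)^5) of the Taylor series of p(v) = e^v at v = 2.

(v - 2)^5*e^(2)/120 + (v - 2)^4*e^(2)/24 + (v - 2)^3*e^(2)/6 + (v - 2)^2*e^(2)/2 + (v - 2)*e^(2) + e^(2)

p(2) = e^(2)
p′(2) = e^(2)
p′′(2) = e^(2)
p′′′(2) = e^(2)
p^(4)(2) = e^(2)
p^(5)(2) = e^(2)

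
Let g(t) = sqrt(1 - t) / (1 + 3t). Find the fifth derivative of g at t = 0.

Multiply the two series term by term and collect like powers.
The coefficient of t^5 in the expansion is -71833/256, so g^(5)(0) = 5! * (-71833/256) = -1077495/32.

-1077495/32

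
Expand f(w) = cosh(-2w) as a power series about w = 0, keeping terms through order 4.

f(0) = 1
f′(0) = 0
f′′(0) = 4
f′′′(0) = 0
f^(4)(0) = 16

2*w^4/3 + 2*w^2 + 1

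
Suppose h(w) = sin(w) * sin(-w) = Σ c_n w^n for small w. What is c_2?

Write out both Maclaurin series and multiply, keeping only the needed powers.
h(0) = 0
h′(0) = 0
h′′(0) = -2
So c_2 = h′′(0)/2! = -1.

-1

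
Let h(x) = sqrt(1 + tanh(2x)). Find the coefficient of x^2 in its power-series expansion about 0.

Substitute the inner expansion into the outer series and collect powers.

-1/2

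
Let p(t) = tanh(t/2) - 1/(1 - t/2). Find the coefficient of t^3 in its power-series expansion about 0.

Combine the two series term by term.
p(0) = -1
p′(0) = 0
p′′(0) = -1/2
p′′′(0) = -1
So c_3 = p′′′(0)/3! = -1/6.

-1/6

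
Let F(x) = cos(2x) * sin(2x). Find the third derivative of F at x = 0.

-32

Expand each factor separately, then convolve coefficients.
From the series, [x^3] F = -16/3; multiply by 3! = 6 to get -32.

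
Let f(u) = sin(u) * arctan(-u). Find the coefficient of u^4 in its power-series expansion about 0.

1/2

Expand each factor separately, then convolve coefficients.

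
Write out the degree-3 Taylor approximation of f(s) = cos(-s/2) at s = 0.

Use the known series and substitute for the argument.
f(0) = 1
f′(0) = 0
f′′(0) = -1/4
f′′′(0) = 0
Then c_k = f^(k)(0)/k! gives each Taylor coefficient.

1 - s^2/8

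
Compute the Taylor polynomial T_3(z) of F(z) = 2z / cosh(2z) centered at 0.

Invert the denominator's series and multiply.
[z^0] = 0;  [z^1] = 2;  [z^2] = 0;  [z^3] = -4.

-4*z^3 + 2*z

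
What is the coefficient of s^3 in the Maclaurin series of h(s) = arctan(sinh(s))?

-1/6

Compose series: expand the inner function first, then feed it into the outer expansion.
h(0) = 0
h′(0) = 1
h′′(0) = 0
h′′′(0) = -1
The Taylor polynomial is Σ h^(k)(0)/k! · s^k.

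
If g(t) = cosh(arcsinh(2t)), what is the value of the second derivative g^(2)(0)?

4

Let u equal the inner series; expand the outer function in u and truncate.
From the series, [t^2] g = 2; multiply by 2! = 2 to get 4.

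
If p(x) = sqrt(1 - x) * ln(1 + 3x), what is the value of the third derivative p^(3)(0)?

Write out both Maclaurin series and multiply, keeping only the needed powers.
The coefficient of x^3 in the expansion is 87/8, so p′′′(0) = 3! * (87/8) = 261/4.

261/4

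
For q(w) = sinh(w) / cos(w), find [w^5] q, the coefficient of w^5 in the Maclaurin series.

Write the quotient as an unknown series and match coefficients against numerator = denominator · series.

3/10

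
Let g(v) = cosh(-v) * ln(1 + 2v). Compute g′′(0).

-4

Take the Cauchy product of the two expansions.
From the series, [v^2] g = -2; multiply by 2! = 2 to get -4.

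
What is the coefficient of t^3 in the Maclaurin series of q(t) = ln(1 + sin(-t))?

-1/6

Let u equal the inner series; expand the outer function in u and truncate.
So c_3 = q′′′(0)/3! = -1/6.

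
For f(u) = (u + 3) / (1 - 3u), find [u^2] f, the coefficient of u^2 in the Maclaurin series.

30

Multiply each power in the prefactor through the base expansion.
So c_2 = f′′(0)/2! = 30.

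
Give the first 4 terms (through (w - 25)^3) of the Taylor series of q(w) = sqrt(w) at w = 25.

(w - 25)^3/50000 - (w - 25)^2/1000 + (w - 25)/10 + 5

q(25) = 5
q′(25) = 1/10
q′′(25) = -1/500
q′′′(25) = 3/25000
Then c_k = q^(k)(25)/k! gives each Taylor coefficient.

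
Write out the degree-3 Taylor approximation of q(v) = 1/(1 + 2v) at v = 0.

Use the known series and substitute for the argument.
[v^0] = 1;  [v^1] = -2;  [v^2] = 4;  [v^3] = -8.

-8*v^3 + 4*v^2 - 2*v + 1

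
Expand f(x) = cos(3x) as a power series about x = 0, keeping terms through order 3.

1 - 9*x^2/2

Apply the Taylor formula c_k = f^(k)(a)/k!.
[x^0] = 1;  [x^1] = 0;  [x^2] = -9/2;  [x^3] = 0.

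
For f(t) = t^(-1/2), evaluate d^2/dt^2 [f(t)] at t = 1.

The coefficient of (t - 1)^2 in the expansion is 3/8, so f′′(1) = 2! * (3/8) = 3/4.

3/4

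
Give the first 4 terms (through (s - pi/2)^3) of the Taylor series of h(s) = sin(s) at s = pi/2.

1 - (s - pi/2)^2/2

Compute the successive derivatives at the expansion point and divide by k!.
h(pi/2) = 1
h′(pi/2) = 0
h′′(pi/2) = -1
h′′′(pi/2) = 0
Dividing each by k! gives the coefficients c_0, ..., c_3.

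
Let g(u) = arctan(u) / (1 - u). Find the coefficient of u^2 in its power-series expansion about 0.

1

Multiply the numerator's expansion by the denominator's geometric series.
g(0) = 0
g′(0) = 1
g′′(0) = 2
Then c_k = g^(k)(0)/k! gives each Taylor coefficient.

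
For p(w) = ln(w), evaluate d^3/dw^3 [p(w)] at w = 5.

2/125

Differentiate repeatedly and evaluate at the center.
From the series, [(w - 5)^3] p = 1/375; multiply by 3! = 6 to get 2/125.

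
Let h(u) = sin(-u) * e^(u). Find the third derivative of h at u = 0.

-2

Expand each factor separately, then convolve coefficients.
From the series, [u^3] h = -1/3; multiply by 3! = 6 to get -2.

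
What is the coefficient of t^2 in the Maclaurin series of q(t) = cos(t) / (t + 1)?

1/2

Multiply the numerator's expansion by the denominator's geometric series.
q(0) = 1
q′(0) = -1
q′′(0) = 1
So c_2 = q′′(0)/2! = 1/2.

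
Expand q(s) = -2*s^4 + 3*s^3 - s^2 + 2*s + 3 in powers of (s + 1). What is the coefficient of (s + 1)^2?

-22

Use the known series and substitute for the argument.
[(s + 1)^0] = -5;  [(s + 1)^1] = 21;  [(s + 1)^2] = -22.
So c_2 = q′′(-1)/2! = -22.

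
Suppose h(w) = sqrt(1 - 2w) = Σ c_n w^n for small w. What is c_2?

-1/2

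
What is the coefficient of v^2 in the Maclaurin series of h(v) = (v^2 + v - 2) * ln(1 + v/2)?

Multiply each power in the prefactor through the base expansion.
[v^0] = 0;  [v^1] = -1;  [v^2] = 3/4.

3/4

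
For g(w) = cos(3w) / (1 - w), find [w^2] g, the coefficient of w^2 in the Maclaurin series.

-7/2

Multiply the two series term by term and collect like powers.
g(0) = 1
g′(0) = 1
g′′(0) = -7
The Taylor polynomial is Σ g^(k)(0)/k! · w^k.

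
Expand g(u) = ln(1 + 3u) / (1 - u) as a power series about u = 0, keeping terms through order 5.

717*u^5/20 - 51*u^4/4 + 15*u^3/2 - 3*u^2/2 + 3*u

Take the Cauchy product of the two expansions.
g(0) = 0
g′(0) = 3
g′′(0) = -3
g′′′(0) = 45
g^(4)(0) = -306
g^(5)(0) = 4302
Then c_k = g^(k)(0)/k! gives each Taylor coefficient.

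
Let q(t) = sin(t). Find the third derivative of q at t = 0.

From the series, [t^3] q = -1/6; multiply by 3! = 6 to get -1.

-1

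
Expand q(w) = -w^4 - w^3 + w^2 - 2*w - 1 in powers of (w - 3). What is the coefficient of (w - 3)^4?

q(3) = -106
q′(3) = -131
q′′(3) = -124
q′′′(3) = -78
q^(4)(3) = -24
So c_4 = q^(4)(3)/4! = -1.

-1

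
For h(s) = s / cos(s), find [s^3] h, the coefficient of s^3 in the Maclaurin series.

1/2

Invert the denominator's series and multiply.
h(0) = 0
h′(0) = 1
h′′(0) = 0
h′′′(0) = 3
So c_3 = h′′′(0)/3! = 1/2.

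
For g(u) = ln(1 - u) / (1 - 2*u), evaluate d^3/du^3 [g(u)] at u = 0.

-32

Use 1/(1 - r) = Σ r^k on the denominator, then take the Cauchy product.
The coefficient of u^3 in the expansion is -16/3, so g′′′(0) = 3! * (-16/3) = -32.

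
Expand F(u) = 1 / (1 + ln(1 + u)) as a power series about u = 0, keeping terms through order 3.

Use the geometric series for the reciprocal, then substitute.
F(0) = 1
F′(0) = -1
F′′(0) = 3
F′′′(0) = -14
Then c_k = F^(k)(0)/k! gives each Taylor coefficient.

-7*u^3/3 + 3*u^2/2 - u + 1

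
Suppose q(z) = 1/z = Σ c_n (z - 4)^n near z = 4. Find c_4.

Compute the successive derivatives at the expansion point and divide by k!.
q(4) = 1/4
q′(4) = -1/16
q′′(4) = 1/32
q′′′(4) = -3/128
q^(4)(4) = 3/128
So c_4 = q^(4)(4)/4! = 1/1024.

1/1024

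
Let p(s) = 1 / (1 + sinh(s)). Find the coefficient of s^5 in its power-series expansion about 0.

Write 1/(1+u) = 1 - u + u^2 - u^3 + ... and substitute the series for u.

-181/120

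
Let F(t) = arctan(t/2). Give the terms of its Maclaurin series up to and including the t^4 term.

-t^3/24 + t/2

Apply the Taylor formula c_k = f^(k)(a)/k!.
F(0) = 0
F′(0) = 1/2
F′′(0) = 0
F′′′(0) = -1/4
F^(4)(0) = 0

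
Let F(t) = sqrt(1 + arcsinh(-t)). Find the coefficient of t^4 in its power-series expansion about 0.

1/384

Substitute the inner expansion into the outer series and collect powers.
F(0) = 1
F′(0) = -1/2
F′′(0) = -1/4
F′′′(0) = 1/8
F^(4)(0) = 1/16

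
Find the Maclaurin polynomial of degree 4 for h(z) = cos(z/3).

z^4/1944 - z^2/18 + 1

h(0) = 1
h′(0) = 0
h′′(0) = -1/9
h′′′(0) = 0
h^(4)(0) = 1/81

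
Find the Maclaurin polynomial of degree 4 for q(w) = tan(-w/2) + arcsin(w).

Combine the two series term by term.
q(0) = 0
q′(0) = 1/2
q′′(0) = 0
q′′′(0) = 3/4
q^(4)(0) = 0

w^3/8 + w/2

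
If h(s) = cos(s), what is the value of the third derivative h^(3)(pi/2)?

The coefficient of (s - pi/2)^3 in the expansion is 1/6, so h′′′(pi/2) = 3! * (1/6) = 1.

1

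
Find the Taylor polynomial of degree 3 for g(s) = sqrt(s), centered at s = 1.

(s - 1)^3/16 - (s - 1)^2/8 + (s - 1)/2 + 1

Differentiate repeatedly and evaluate at the center.
g(1) = 1
g′(1) = 1/2
g′′(1) = -1/4
g′′′(1) = 3/8
The Taylor polynomial is Σ g^(k)(1)/k! · (s - 1)^k.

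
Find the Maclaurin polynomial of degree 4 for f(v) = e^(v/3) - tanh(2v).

v^4/1944 + 433*v^3/162 + v^2/18 - 5*v/3 + 1

Expand each term separately and add.
f(0) = 1
f′(0) = -5/3
f′′(0) = 1/9
f′′′(0) = 433/27
f^(4)(0) = 1/81
Dividing each by k! gives the coefficients c_0, ..., c_4.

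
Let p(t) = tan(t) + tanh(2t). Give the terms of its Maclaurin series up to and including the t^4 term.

-7*t^3/3 + 3*t

Combine the two series term by term.
p(0) = 0
p′(0) = 3
p′′(0) = 0
p′′′(0) = -14
p^(4)(0) = 0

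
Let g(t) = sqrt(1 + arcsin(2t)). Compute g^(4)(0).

-31

Substitute the inner expansion into the outer series and collect powers.
From the series, [t^4] g = -31/24; multiply by 4! = 24 to get -31.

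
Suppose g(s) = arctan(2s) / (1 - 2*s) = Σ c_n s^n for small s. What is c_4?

Expand 1/(denominator) as a geometric series and multiply by the numerator's series.
g(0) = 0
g′(0) = 2
g′′(0) = 8
g′′′(0) = 32
g^(4)(0) = 256
Then c_k = g^(k)(0)/k! gives each Taylor coefficient.

32/3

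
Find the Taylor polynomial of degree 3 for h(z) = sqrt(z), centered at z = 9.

h(9) = 3
h′(9) = 1/6
h′′(9) = -1/108
h′′′(9) = 1/648
Dividing each by k! gives the coefficients c_0, ..., c_3.

(z - 9)^3/3888 - (z - 9)^2/216 + (z - 9)/6 + 3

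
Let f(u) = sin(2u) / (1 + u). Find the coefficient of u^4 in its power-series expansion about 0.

Expand each factor separately, then convolve coefficients.
[u^0] = 0;  [u^1] = 2;  [u^2] = -2;  [u^3] = 2/3;  [u^4] = -2/3.

-2/3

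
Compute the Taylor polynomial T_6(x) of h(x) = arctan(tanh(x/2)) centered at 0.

Let u equal the inner series; expand the outer function in u and truncate.
h(0) = 0
h′(0) = 1/2
h′′(0) = 0
h′′′(0) = -1/2
h^(4)(0) = 0
h^(5)(0) = 5/2
h^(6)(0) = 0
Then c_k = h^(k)(0)/k! gives each Taylor coefficient.

x^5/48 - x^3/12 + x/2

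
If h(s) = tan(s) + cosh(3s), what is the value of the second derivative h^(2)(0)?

Expand each term separately and add.
From the series, [s^2] h = 9/2; multiply by 2! = 2 to get 9.

9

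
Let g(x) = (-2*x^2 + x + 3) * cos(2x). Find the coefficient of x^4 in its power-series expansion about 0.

Multiply each power in the prefactor through the base expansion.
g(0) = 3
g′(0) = 1
g′′(0) = -16
g′′′(0) = -12
g^(4)(0) = 144
So c_4 = g^(4)(0)/4! = 6.

6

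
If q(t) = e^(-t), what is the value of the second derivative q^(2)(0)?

1

Apply the Taylor formula c_k = f^(k)(a)/k!.
The coefficient of t^2 in the expansion is 1/2, so q′′(0) = 2! * (1/2) = 1.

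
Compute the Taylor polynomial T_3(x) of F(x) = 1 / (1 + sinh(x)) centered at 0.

Write 1/(1+u) = 1 - u + u^2 - u^3 + ... and substitute the series for u.
[x^0] = 1;  [x^1] = -1;  [x^2] = 1;  [x^3] = -7/6.

-7*x^3/6 + x^2 - x + 1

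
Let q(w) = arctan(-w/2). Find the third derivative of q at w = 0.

1/4

Compute the successive derivatives at the expansion point and divide by k!.
The coefficient of w^3 in the expansion is 1/24, so q′′′(0) = 3! * (1/24) = 1/4.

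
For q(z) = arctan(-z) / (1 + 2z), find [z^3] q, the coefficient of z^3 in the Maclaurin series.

Multiply the two series term by term and collect like powers.
q(0) = 0
q′(0) = -1
q′′(0) = 4
q′′′(0) = -22
Then c_k = q^(k)(0)/k! gives each Taylor coefficient.

-11/3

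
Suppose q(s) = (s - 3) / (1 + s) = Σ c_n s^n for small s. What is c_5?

Shift and add copies of the series according to the polynomial's terms.
[s^0] = -3;  [s^1] = 4;  [s^2] = -4;  [s^3] = 4;  [s^4] = -4;  [s^5] = 4.
So c_5 = q^(5)(0)/5! = 4.

4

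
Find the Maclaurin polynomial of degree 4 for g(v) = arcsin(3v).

9*v^3/2 + 3*v

g(0) = 0
g′(0) = 3
g′′(0) = 0
g′′′(0) = 27
g^(4)(0) = 0
Dividing each by k! gives the coefficients c_0, ..., c_4.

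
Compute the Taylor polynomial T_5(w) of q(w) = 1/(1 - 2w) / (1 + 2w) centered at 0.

16*w^4 + 4*w^2 + 1

Expand each factor separately, then convolve coefficients.
q(0) = 1
q′(0) = 0
q′′(0) = 8
q′′′(0) = 0
q^(4)(0) = 384
q^(5)(0) = 0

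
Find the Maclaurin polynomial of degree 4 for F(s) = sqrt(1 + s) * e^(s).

11*s^4/128 + 17*s^3/48 + 7*s^2/8 + 3*s/2 + 1

Write out both Maclaurin series and multiply, keeping only the needed powers.
F(0) = 1
F′(0) = 3/2
F′′(0) = 7/4
F′′′(0) = 17/8
F^(4)(0) = 33/16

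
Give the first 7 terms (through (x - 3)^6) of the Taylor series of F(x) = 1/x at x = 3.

(x - 3)^6/2187 - (x - 3)^5/729 + (x - 3)^4/243 - (x - 3)^3/81 + (x - 3)^2/27 - (x - 3)/9 + 1/3

[(x - 3)^0] = 1/3;  [(x - 3)^1] = -1/9;  [(x - 3)^2] = 1/27;  [(x - 3)^3] = -1/81;  [(x - 3)^4] = 1/243;  [(x - 3)^5] = -1/729;  [(x - 3)^6] = 1/2187.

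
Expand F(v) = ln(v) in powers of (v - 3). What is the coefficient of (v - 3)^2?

-1/18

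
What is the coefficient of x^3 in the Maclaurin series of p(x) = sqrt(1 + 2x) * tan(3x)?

15/2

Multiply the two series term by term and collect like powers.
p(0) = 0
p′(0) = 3
p′′(0) = 6
p′′′(0) = 45
So c_3 = p′′′(0)/3! = 15/2.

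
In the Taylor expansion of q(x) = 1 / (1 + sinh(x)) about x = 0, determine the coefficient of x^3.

-7/6

Expand as Σ (-1)^k u^k with u equal to the inner function's series.
[x^0] = 1;  [x^1] = -1;  [x^2] = 1;  [x^3] = -7/6.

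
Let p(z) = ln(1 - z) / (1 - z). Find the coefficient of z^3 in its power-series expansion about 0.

-11/6

Use 1/(1 - r) = Σ r^k on the denominator, then take the Cauchy product.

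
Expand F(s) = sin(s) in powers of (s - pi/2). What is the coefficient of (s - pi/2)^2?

-1/2

Apply the Taylor formula c_k = f^(k)(a)/k!.
F(pi/2) = 1
F′(pi/2) = 0
F′′(pi/2) = -1
So c_2 = F′′(pi/2)/2! = -1/2.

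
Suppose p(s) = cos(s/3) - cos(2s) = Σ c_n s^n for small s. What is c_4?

Add the two expansions coefficient-wise.
p(0) = 0
p′(0) = 0
p′′(0) = 35/9
p′′′(0) = 0
p^(4)(0) = -1295/81

-1295/1944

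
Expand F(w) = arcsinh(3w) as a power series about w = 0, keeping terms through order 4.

Differentiate repeatedly and evaluate at the center.
[w^0] = 0;  [w^1] = 3;  [w^2] = 0;  [w^3] = -9/2;  [w^4] = 0.

-9*w^3/2 + 3*w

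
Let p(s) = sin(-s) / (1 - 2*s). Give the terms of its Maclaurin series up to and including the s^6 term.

-1841*s^6/60 - 1841*s^5/120 - 23*s^4/3 - 23*s^3/6 - 2*s^2 - s

Multiply the numerator's expansion by the denominator's geometric series.
[s^0] = 0;  [s^1] = -1;  [s^2] = -2;  [s^3] = -23/6;  [s^4] = -23/3;  [s^5] = -1841/120;  [s^6] = -1841/60.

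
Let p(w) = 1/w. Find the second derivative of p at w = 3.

2/27

From the series, [(w - 3)^2] p = 1/27; multiply by 2! = 2 to get 2/27.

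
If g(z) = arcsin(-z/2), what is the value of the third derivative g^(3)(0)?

The coefficient of z^3 in the expansion is -1/48, so g′′′(0) = 3! * (-1/48) = -1/8.

-1/8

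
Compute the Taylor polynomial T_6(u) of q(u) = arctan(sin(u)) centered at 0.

3*u^5/8 - u^3/2 + u

Let u equal the inner series; expand the outer function in u and truncate.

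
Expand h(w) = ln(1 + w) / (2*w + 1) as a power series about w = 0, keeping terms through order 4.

-131*w^4/12 + 16*w^3/3 - 5*w^2/2 + w

Use 1/(1 - r) = Σ r^k on the denominator, then take the Cauchy product.
[w^0] = 0;  [w^1] = 1;  [w^2] = -5/2;  [w^3] = 16/3;  [w^4] = -131/12.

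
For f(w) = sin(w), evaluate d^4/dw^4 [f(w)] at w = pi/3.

From the series, [(w - pi/3)^4] f = sqrt(3)/48; multiply by 4! = 24 to get sqrt(3)/2.

sqrt(3)/2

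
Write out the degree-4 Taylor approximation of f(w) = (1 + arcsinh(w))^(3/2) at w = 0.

Plug the Maclaurin series of the inner function into that of the outer and collect terms.
f(0) = 1
f′(0) = 3/2
f′′(0) = 3/4
f′′′(0) = -15/8
f^(4)(0) = -39/16
The Taylor polynomial is Σ f^(k)(0)/k! · w^k.

-13*w^4/128 - 5*w^3/16 + 3*w^2/8 + 3*w/2 + 1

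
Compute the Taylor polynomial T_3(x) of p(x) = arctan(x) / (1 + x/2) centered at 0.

Expand each factor separately, then convolve coefficients.
p(0) = 0
p′(0) = 1
p′′(0) = -1
p′′′(0) = -1/2

-x^3/12 - x^2/2 + x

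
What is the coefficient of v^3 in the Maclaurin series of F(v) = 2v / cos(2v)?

4

Write the quotient as an unknown series and match coefficients against numerator = denominator · series.
So c_3 = F′′′(0)/3! = 4.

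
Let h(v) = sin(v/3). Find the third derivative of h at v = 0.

The coefficient of v^3 in the expansion is -1/162, so h′′′(0) = 3! * (-1/162) = -1/27.

-1/27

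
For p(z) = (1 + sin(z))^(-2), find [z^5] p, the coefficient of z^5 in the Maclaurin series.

-241/60

Compose series: expand the inner function first, then feed it into the outer expansion.
p(0) = 1
p′(0) = -2
p′′(0) = 6
p′′′(0) = -22
p^(4)(0) = 96
p^(5)(0) = -482
Dividing each by k! gives the coefficients c_0, ..., c_5.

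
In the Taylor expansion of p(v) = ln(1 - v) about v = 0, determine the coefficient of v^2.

Use the known series and substitute for the argument.
p(0) = 0
p′(0) = -1
p′′(0) = -1

-1/2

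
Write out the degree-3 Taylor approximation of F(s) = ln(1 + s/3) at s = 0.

s^3/81 - s^2/18 + s/3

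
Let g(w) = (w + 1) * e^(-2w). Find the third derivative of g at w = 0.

4

Multiply each power in the prefactor through the base expansion.
The coefficient of w^3 in the expansion is 2/3, so g′′′(0) = 3! * (2/3) = 4.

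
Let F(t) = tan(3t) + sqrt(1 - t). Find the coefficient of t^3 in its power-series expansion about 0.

143/16

Add the two expansions coefficient-wise.
[t^0] = 1;  [t^1] = 5/2;  [t^2] = -1/8;  [t^3] = 143/16.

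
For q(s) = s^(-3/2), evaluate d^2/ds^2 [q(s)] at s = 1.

The coefficient of (s - 1)^2 in the expansion is 15/8, so q′′(1) = 2! * (15/8) = 15/4.

15/4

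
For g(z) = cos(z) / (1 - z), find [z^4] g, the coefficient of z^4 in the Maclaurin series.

13/24

Multiply the numerator's expansion by the denominator's geometric series.
[z^0] = 1;  [z^1] = 1;  [z^2] = 1/2;  [z^3] = 1/2;  [z^4] = 13/24.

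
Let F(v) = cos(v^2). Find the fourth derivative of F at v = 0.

-12

Use the known series and substitute for the argument.
The coefficient of v^4 in the expansion is -1/2, so F^(4)(0) = 4! * (-1/2) = -12.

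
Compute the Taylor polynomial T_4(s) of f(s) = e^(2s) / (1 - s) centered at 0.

7*s^4 + 19*s^3/3 + 5*s^2 + 3*s + 1

Take the Cauchy product of the two expansions.
f(0) = 1
f′(0) = 3
f′′(0) = 10
f′′′(0) = 38
f^(4)(0) = 168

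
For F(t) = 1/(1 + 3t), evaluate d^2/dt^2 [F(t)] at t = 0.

Apply the Taylor formula c_k = f^(k)(a)/k!.
From the series, [t^2] F = 9; multiply by 2! = 2 to get 18.

18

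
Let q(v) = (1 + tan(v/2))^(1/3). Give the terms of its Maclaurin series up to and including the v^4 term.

Compose series: expand the inner function first, then feed it into the outer expansion.

-7*v^4/972 + 7*v^3/324 - v^2/36 + v/6 + 1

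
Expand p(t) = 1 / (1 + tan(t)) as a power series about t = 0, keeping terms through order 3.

-4*t^3/3 + t^2 - t + 1

Use the geometric series for the reciprocal, then substitute.
p(0) = 1
p′(0) = -1
p′′(0) = 2
p′′′(0) = -8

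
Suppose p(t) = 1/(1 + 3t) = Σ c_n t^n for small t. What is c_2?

9

Use the known series and substitute for the argument.
[t^0] = 1;  [t^1] = -3;  [t^2] = 9.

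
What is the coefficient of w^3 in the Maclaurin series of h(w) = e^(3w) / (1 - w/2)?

Take the Cauchy product of the two expansions.
[w^0] = 1;  [w^1] = 7/2;  [w^2] = 25/4;  [w^3] = 61/8.
So c_3 = h′′′(0)/3! = 61/8.

61/8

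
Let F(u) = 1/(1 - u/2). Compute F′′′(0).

3/4

The coefficient of u^3 in the expansion is 1/8, so F′′′(0) = 3! * (1/8) = 3/4.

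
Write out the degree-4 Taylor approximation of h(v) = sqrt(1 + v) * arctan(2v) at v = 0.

Expand each factor separately, then convolve coefficients.

-29*v^4/24 - 35*v^3/12 + v^2 + 2*v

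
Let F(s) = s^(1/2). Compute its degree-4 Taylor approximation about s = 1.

[(s - 1)^0] = 1;  [(s - 1)^1] = 1/2;  [(s - 1)^2] = -1/8;  [(s - 1)^3] = 1/16;  [(s - 1)^4] = -5/128.

-5*(s - 1)^4/128 + (s - 1)^3/16 - (s - 1)^2/8 + (s - 1)/2 + 1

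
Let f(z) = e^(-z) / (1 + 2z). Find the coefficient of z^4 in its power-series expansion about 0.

Take the Cauchy product of the two expansions.
[z^0] = 1;  [z^1] = -3;  [z^2] = 13/2;  [z^3] = -79/6;  [z^4] = 211/8.

211/8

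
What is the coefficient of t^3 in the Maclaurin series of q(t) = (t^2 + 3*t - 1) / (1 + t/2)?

3/8

Distribute the polynomial across the series and collect like powers.
q(0) = -1
q′(0) = 7/2
q′′(0) = -3/2
q′′′(0) = 9/4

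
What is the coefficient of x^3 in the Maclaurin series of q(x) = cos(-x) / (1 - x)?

1/2

Use 1/(1 - r) = Σ r^k on the denominator, then take the Cauchy product.
q(0) = 1
q′(0) = 1
q′′(0) = 1
q′′′(0) = 3
Dividing each by k! gives the coefficients c_0, ..., c_3.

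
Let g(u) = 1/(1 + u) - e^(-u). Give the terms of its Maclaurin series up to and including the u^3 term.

Expand each term separately and add.

-5*u^3/6 + u^2/2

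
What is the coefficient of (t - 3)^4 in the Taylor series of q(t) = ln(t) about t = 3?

c_4 = q^(4)(3)/4! = -1/324.

-1/324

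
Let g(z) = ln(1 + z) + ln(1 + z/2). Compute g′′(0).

-5/4

Expand each term separately and add.
The coefficient of z^2 in the expansion is -5/8, so g′′(0) = 2! * (-5/8) = -5/4.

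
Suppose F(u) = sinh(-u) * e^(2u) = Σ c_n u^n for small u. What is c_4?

Take the Cauchy product of the two expansions.
[u^0] = 0;  [u^1] = -1;  [u^2] = -2;  [u^3] = -13/6;  [u^4] = -5/3.
So c_4 = F^(4)(0)/4! = -5/3.

-5/3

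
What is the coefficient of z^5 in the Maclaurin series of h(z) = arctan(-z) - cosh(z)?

-1/5

Add the two expansions coefficient-wise.
h(0) = -1
h′(0) = -1
h′′(0) = -1
h′′′(0) = 2
h^(4)(0) = -1
h^(5)(0) = -24
Then c_k = h^(k)(0)/k! gives each Taylor coefficient.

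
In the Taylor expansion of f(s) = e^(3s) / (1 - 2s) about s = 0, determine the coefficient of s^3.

67/2

Write out both Maclaurin series and multiply, keeping only the needed powers.
[s^0] = 1;  [s^1] = 5;  [s^2] = 29/2;  [s^3] = 67/2.
So c_3 = f′′′(0)/3! = 67/2.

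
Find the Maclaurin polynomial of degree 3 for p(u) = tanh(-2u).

8*u^3/3 - 2*u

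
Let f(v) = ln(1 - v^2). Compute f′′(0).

-2

Use the known series and substitute for the argument.
The coefficient of v^2 in the expansion is -1, so f′′(0) = 2! * (-1) = -2.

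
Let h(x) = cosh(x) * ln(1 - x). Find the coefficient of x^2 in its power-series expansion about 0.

Write out both Maclaurin series and multiply, keeping only the needed powers.
h(0) = 0
h′(0) = -1
h′′(0) = -1
Dividing each by k! gives the coefficients c_0, ..., c_2.

-1/2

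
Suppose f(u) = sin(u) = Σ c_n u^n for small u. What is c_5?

Differentiate repeatedly and evaluate at the center.
f(0) = 0
f′(0) = 1
f′′(0) = 0
f′′′(0) = -1
f^(4)(0) = 0
f^(5)(0) = 1

1/120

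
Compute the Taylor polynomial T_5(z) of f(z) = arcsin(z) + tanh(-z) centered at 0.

Add the two expansions coefficient-wise.
f(0) = 0
f′(0) = 0
f′′(0) = 0
f′′′(0) = 3
f^(4)(0) = 0
f^(5)(0) = -7

-7*z^5/120 + z^3/2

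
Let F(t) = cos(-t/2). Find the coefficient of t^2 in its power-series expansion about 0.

-1/8

[t^0] = 1;  [t^1] = 0;  [t^2] = -1/8.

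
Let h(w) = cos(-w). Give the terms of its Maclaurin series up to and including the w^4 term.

w^4/24 - w^2/2 + 1

h(0) = 1
h′(0) = 0
h′′(0) = -1
h′′′(0) = 0
h^(4)(0) = 1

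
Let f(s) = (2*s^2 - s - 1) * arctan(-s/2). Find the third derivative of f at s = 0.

-25/4

Multiply each power in the prefactor through the base expansion.
The coefficient of s^3 in the expansion is -25/24, so f′′′(0) = 3! * (-25/24) = -25/4.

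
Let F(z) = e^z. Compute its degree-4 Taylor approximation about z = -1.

(z + 1)^4*e^(-1)/24 + (z + 1)^3*e^(-1)/6 + (z + 1)^2*e^(-1)/2 + (z + 1)*e^(-1) + e^(-1)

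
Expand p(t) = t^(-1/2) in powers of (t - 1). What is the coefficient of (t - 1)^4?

35/128

p(1) = 1
p′(1) = -1/2
p′′(1) = 3/4
p′′′(1) = -15/8
p^(4)(1) = 105/16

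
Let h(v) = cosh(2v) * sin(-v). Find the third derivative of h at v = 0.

-11

Write out both Maclaurin series and multiply, keeping only the needed powers.
The coefficient of v^3 in the expansion is -11/6, so h′′′(0) = 3! * (-11/6) = -11.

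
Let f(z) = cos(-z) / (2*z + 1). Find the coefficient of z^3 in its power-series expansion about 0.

-7

Expand 1/(denominator) as a geometric series and multiply by the numerator's series.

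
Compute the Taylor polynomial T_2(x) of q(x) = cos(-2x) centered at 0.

q(0) = 1
q′(0) = 0
q′′(0) = -4
The Taylor polynomial is Σ q^(k)(0)/k! · x^k.

1 - 2*x^2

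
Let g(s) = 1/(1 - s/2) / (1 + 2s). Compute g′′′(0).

Multiply the two series term by term and collect like powers.
The coefficient of s^3 in the expansion is -51/8, so g′′′(0) = 3! * (-51/8) = -153/4.

-153/4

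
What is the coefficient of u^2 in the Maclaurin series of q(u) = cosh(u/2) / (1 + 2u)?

Write out both Maclaurin series and multiply, keeping only the needed powers.
q(0) = 1
q′(0) = -2
q′′(0) = 33/4
So c_2 = q′′(0)/2! = 33/8.

33/8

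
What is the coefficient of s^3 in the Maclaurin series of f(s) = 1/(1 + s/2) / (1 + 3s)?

-259/8

Expand each factor separately, then convolve coefficients.
[s^0] = 1;  [s^1] = -7/2;  [s^2] = 43/4;  [s^3] = -259/8.
So c_3 = f′′′(0)/3! = -259/8.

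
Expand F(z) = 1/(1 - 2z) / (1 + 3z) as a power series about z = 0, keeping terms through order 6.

463*z^6 - 133*z^5 + 55*z^4 - 13*z^3 + 7*z^2 - z + 1

Expand each factor separately, then convolve coefficients.
[z^0] = 1;  [z^1] = -1;  [z^2] = 7;  [z^3] = -13;  [z^4] = 55;  [z^5] = -133;  [z^6] = 463.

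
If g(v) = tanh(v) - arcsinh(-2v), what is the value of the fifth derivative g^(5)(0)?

Combine the two series term by term.
The coefficient of v^5 in the expansion is 38/15, so g^(5)(0) = 5! * (38/15) = 304.

304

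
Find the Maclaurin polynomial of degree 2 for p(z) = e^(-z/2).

p(0) = 1
p′(0) = -1/2
p′′(0) = 1/4
Dividing each by k! gives the coefficients c_0, ..., c_2.

z^2/8 - z/2 + 1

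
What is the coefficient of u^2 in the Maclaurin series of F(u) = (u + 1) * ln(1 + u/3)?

5/18

Shift and add copies of the series according to the polynomial's terms.
So c_2 = F′′(0)/2! = 5/18.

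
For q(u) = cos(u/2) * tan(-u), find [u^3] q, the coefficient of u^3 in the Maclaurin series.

Write out both Maclaurin series and multiply, keeping only the needed powers.
q(0) = 0
q′(0) = -1
q′′(0) = 0
q′′′(0) = -5/4

-5/24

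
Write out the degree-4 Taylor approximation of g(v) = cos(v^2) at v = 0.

1 - v^4/2

g(0) = 1
g′(0) = 0
g′′(0) = 0
g′′′(0) = 0
g^(4)(0) = -12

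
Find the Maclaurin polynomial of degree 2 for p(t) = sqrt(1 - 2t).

Differentiate repeatedly and evaluate at the center.
p(0) = 1
p′(0) = -1
p′′(0) = -1

-t^2/2 - t + 1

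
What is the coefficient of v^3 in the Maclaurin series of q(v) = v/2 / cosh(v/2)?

Write the quotient as an unknown series and match coefficients against numerator = denominator · series.
q(0) = 0
q′(0) = 1/2
q′′(0) = 0
q′′′(0) = -3/8
Then c_k = q^(k)(0)/k! gives each Taylor coefficient.

-1/16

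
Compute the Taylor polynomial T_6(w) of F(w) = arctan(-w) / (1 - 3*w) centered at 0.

-1173*w^6/5 - 391*w^5/5 - 26*w^4 - 26*w^3/3 - 3*w^2 - w

Expand 1/(denominator) as a geometric series and multiply by the numerator's series.
[w^0] = 0;  [w^1] = -1;  [w^2] = -3;  [w^3] = -26/3;  [w^4] = -26;  [w^5] = -391/5;  [w^6] = -1173/5.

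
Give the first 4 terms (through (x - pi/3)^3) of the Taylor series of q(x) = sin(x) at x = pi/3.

-(x - pi/3)^3/12 - sqrt(3)*(x - pi/3)^2/4 + (x - pi/3)/2 + sqrt(3)/2

q(pi/3) = sqrt(3)/2
q′(pi/3) = 1/2
q′′(pi/3) = -sqrt(3)/2
q′′′(pi/3) = -1/2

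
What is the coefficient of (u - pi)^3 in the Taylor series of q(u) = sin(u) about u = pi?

q(pi) = 0
q′(pi) = -1
q′′(pi) = 0
q′′′(pi) = 1

1/6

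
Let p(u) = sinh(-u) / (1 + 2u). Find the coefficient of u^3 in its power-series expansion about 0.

-25/6

Multiply the two series term by term and collect like powers.
So c_3 = p′′′(0)/3! = -25/6.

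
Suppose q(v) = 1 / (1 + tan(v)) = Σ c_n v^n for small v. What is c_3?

-4/3

Expand as Σ (-1)^k u^k with u equal to the inner function's series.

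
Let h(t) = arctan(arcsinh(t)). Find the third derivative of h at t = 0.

Substitute the inner expansion into the outer series and collect powers.
From the series, [t^3] h = -1/2; multiply by 3! = 6 to get -3.

-3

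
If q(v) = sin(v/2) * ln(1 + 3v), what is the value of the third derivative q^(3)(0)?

-27/2

Take the Cauchy product of the two expansions.
From the series, [v^3] q = -9/4; multiply by 3! = 6 to get -27/2.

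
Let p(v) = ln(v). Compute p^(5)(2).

3/4

Differentiate repeatedly and evaluate at the center.
From the series, [(v - 2)^5] p = 1/160; multiply by 5! = 120 to get 3/4.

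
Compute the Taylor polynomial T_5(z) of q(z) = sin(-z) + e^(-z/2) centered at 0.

-11*z^5/1280 + z^4/384 + 7*z^3/48 + z^2/8 - 3*z/2 + 1

Add the two expansions coefficient-wise.
q(0) = 1
q′(0) = -3/2
q′′(0) = 1/4
q′′′(0) = 7/8
q^(4)(0) = 1/16
q^(5)(0) = -33/32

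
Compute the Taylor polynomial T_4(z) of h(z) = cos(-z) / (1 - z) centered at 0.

13*z^4/24 + z^3/2 + z^2/2 + z + 1

Expand 1/(denominator) as a geometric series and multiply by the numerator's series.
h(0) = 1
h′(0) = 1
h′′(0) = 1
h′′′(0) = 3
h^(4)(0) = 13
Dividing each by k! gives the coefficients c_0, ..., c_4.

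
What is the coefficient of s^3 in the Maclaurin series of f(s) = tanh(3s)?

-9

[s^0] = 0;  [s^1] = 3;  [s^2] = 0;  [s^3] = -9.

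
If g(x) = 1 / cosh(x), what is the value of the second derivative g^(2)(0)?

-1

Invert the denominator's series and multiply.
The coefficient of x^2 in the expansion is -1/2, so g′′(0) = 2! * (-1/2) = -1.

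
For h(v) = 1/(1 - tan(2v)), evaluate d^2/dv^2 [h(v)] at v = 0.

8

Substitute the inner expansion into the outer series and collect powers.
The coefficient of v^2 in the expansion is 4, so h′′(0) = 2! * (4) = 8.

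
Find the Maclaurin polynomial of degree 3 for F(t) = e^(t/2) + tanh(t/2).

-t^3/48 + t^2/8 + t + 1

Expand each term separately and add.
F(0) = 1
F′(0) = 1
F′′(0) = 1/4
F′′′(0) = -1/8
Then c_k = F^(k)(0)/k! gives each Taylor coefficient.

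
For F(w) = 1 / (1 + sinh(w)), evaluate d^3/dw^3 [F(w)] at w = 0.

-7

Write 1/(1+u) = 1 - u + u^2 - u^3 + ... and substitute the series for u.
From the series, [w^3] F = -7/6; multiply by 3! = 6 to get -7.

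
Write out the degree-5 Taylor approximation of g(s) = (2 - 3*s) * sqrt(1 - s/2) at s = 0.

23*s^5/4096 + 19*s^4/1024 + 5*s^3/64 + 11*s^2/16 - 7*s/2 + 2

Shift and add copies of the series according to the polynomial's terms.
g(0) = 2
g′(0) = -7/2
g′′(0) = 11/8
g′′′(0) = 15/32
g^(4)(0) = 57/128
g^(5)(0) = 345/512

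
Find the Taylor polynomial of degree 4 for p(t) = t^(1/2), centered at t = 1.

Differentiate repeatedly and evaluate at the center.
[(t - 1)^0] = 1;  [(t - 1)^1] = 1/2;  [(t - 1)^2] = -1/8;  [(t - 1)^3] = 1/16;  [(t - 1)^4] = -5/128.

-5*(t - 1)^4/128 + (t - 1)^3/16 - (t - 1)^2/8 + (t - 1)/2 + 1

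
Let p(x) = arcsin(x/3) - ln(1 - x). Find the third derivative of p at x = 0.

Add the two expansions coefficient-wise.
From the series, [x^3] p = 55/162; multiply by 3! = 6 to get 55/27.

55/27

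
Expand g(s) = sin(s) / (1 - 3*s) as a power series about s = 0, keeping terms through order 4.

Multiply the numerator's expansion by the denominator's geometric series.
g(0) = 0
g′(0) = 1
g′′(0) = 6
g′′′(0) = 53
g^(4)(0) = 636

53*s^4/2 + 53*s^3/6 + 3*s^2 + s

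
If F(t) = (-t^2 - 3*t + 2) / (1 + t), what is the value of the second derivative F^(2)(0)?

8

Distribute the polynomial across the series and collect like powers.
From the series, [t^2] F = 4; multiply by 2! = 2 to get 8.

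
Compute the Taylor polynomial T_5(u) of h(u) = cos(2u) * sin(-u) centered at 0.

Expand each factor separately, then convolve coefficients.
h(0) = 0
h′(0) = -1
h′′(0) = 0
h′′′(0) = 13
h^(4)(0) = 0
h^(5)(0) = -121

-121*u^5/120 + 13*u^3/6 - u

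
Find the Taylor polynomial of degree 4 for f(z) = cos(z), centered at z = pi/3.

(z - pi/3)^4/48 + sqrt(3)*(z - pi/3)^3/12 - (z - pi/3)^2/4 - sqrt(3)*(z - pi/3)/2 + 1/2

f(pi/3) = 1/2
f′(pi/3) = -sqrt(3)/2
f′′(pi/3) = -1/2
f′′′(pi/3) = sqrt(3)/2
f^(4)(pi/3) = 1/2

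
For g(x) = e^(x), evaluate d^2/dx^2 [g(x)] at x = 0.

1

From the series, [x^2] g = 1/2; multiply by 2! = 2 to get 1.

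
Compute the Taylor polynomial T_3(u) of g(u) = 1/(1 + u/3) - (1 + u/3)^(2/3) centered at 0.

Add the two expansions coefficient-wise.
[u^0] = 0;  [u^1] = -5/9;  [u^2] = 10/81;  [u^3] = -85/2187.

-85*u^3/2187 + 10*u^2/81 - 5*u/9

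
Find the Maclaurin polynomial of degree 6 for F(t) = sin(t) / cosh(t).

3*t^5/10 - 2*t^3/3 + t

Write the quotient as an unknown series and match coefficients against numerator = denominator · series.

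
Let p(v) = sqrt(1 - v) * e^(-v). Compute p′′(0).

7/4

Multiply the two series term by term and collect like powers.
From the series, [v^2] p = 7/8; multiply by 2! = 2 to get 7/4.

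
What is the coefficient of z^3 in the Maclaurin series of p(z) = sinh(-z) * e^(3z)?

Multiply the two series term by term and collect like powers.

-14/3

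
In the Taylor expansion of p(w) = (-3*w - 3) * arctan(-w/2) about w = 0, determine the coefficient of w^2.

3/2

Shift and add copies of the series according to the polynomial's terms.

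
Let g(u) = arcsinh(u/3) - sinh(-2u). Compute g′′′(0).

Add the two expansions coefficient-wise.
The coefficient of u^3 in the expansion is 215/162, so g′′′(0) = 3! * (215/162) = 215/27.

215/27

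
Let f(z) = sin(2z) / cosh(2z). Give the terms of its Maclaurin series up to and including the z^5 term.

Divide the numerator series by the denominator series (power-series long division).
f(0) = 0
f′(0) = 2
f′′(0) = 0
f′′′(0) = -32
f^(4)(0) = 0
f^(5)(0) = 1152
Dividing each by k! gives the coefficients c_0, ..., c_5.

48*z^5/5 - 16*z^3/3 + 2*z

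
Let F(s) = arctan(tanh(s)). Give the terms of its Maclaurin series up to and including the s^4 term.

-2*s^3/3 + s

Compose series: expand the inner function first, then feed it into the outer expansion.
[s^0] = 0;  [s^1] = 1;  [s^2] = 0;  [s^3] = -2/3;  [s^4] = 0.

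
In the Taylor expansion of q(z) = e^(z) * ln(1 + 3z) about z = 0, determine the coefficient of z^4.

Multiply the two series term by term and collect like powers.
q(0) = 0
q′(0) = 3
q′′(0) = -3
q′′′(0) = 36
q^(4)(0) = -312
So c_4 = q^(4)(0)/4! = -13.

-13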